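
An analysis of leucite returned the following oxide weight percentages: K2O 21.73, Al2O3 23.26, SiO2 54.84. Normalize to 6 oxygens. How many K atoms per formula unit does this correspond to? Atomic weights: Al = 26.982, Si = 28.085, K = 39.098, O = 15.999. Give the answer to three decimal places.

1.010 K apfu

21.73 wt% K2O ÷ 94.195 g/mol = 0.23069 mol, giving 0.46138 K and 0.23069 O.
23.26 wt% Al2O3 ÷ 101.961 g/mol = 0.22813 mol, giving 0.45626 Al and 0.68439 O.
54.84 wt% SiO2 ÷ 60.083 g/mol = 0.91274 mol, giving 0.91274 Si and 1.82548 O.
Oxygen sums to 2.74056; scaling by 6/2.74056 = 2.18933 puts the formula on 6 O.
K: 0.46138 × 2.18933 = 1.010 atoms per formula unit.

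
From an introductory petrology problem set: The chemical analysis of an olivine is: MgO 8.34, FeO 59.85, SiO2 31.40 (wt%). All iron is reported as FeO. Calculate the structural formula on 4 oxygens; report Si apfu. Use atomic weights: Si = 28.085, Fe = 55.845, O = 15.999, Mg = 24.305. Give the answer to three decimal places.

8.34 wt% MgO ÷ 40.304 g/mol = 0.20693 mol, giving 0.20693 Mg and 0.20693 O.
59.85 wt% FeO ÷ 71.844 g/mol = 0.83305 mol, giving 0.83305 Fe and 0.83305 O.
31.40 wt% SiO2 ÷ 60.083 g/mol = 0.52261 mol, giving 0.52261 Si and 1.04522 O.
Oxygen sums to 2.08520; scaling by 4/2.08520 = 1.91828 puts the formula on 4 O.
Si: 0.52261 × 1.91828 = 1.003 atoms per formula unit.

1.003 Si apfu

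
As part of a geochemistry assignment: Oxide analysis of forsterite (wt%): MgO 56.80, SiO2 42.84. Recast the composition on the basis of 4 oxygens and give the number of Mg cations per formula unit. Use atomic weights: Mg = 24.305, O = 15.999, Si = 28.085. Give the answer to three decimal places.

56.80 wt% MgO ÷ 40.304 g/mol = 1.40929 mol, giving 1.40929 Mg and 1.40929 O.
42.84 wt% SiO2 ÷ 60.083 g/mol = 0.71301 mol, giving 0.71301 Si and 1.42602 O.
Oxygen sums to 2.83531; scaling by 4/2.83531 = 1.41078 puts the formula on 4 O.
Mg: 1.40929 × 1.41078 = 1.988 atoms per formula unit.

1.988 Mg apfu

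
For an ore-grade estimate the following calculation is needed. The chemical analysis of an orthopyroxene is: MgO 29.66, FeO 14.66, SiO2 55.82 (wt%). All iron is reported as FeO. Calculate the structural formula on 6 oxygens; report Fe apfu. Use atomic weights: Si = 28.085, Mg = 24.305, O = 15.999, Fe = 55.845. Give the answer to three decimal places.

MgO: 29.66/40.304 = 0.73591 mol → 0.73591 mol Mg, 0.73591 mol O.
FeO: 14.66/71.844 = 0.20405 mol → 0.20405 mol Fe, 0.20405 mol O.
SiO2: 55.82/60.083 = 0.92905 mol → 0.92905 mol Si, 1.85810 mol O.
Total oxygen = 2.79806 mol. Normalization factor = 6/2.79806 = 2.14434.
Fe per 6 O = 0.20405 × 2.14434 = 0.438.

0.438 Fe apfu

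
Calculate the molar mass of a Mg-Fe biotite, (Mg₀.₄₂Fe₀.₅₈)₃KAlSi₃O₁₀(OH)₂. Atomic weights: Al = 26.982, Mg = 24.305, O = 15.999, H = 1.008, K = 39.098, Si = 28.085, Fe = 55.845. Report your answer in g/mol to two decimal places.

472.13 g/mol

M = 1.26×24.305 + 1.74×55.845 + 1×39.098 + 1×26.982 + 3×28.085 + 12×15.999 + 2×1.008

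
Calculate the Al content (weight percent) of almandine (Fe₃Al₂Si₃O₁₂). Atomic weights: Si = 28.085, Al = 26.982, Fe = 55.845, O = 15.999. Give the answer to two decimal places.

Molar mass of Fe₃Al₂Si₃O₁₂: 3×55.845 + 2×26.982 + 3×28.085 + 12×15.999 = 497.742 g/mol.
Mass of Al per formula unit: 2 × 26.982 = 53.964 g.
Weight fraction Al = 53.964 / 497.742 = 0.1084.

10.84 weight percent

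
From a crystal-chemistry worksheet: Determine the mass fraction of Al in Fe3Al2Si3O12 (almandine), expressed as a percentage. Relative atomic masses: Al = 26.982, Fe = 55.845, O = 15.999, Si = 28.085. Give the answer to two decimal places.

10.84 mass %

Formula mass = 3*55.845 + 2*26.982 + 3*28.085 + 12*15.999 = 497.742 g/mol, of which 53.964 g is Al.
So Al makes up 53.964/497.742 = 0.1084 of the mass, i.e. 10.84%.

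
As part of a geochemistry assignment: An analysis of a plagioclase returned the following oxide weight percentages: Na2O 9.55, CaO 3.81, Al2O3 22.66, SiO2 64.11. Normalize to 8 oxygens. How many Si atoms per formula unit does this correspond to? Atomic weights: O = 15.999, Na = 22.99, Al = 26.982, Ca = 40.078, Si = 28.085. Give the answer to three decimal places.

2.824 Si apfu

Na2O: 9.55/61.979 = 0.15408 mol → 0.30816 mol Na, 0.15408 mol O.
CaO: 3.81/56.077 = 0.06794 mol → 0.06794 mol Ca, 0.06794 mol O.
Al2O3: 22.66/101.961 = 0.22224 mol → 0.44448 mol Al, 0.66672 mol O.
SiO2: 64.11/60.083 = 1.06702 mol → 1.06702 mol Si, 2.13404 mol O.
Total oxygen = 3.02278 mol. Normalization factor = 8/3.02278 = 2.64657.
Si per 8 O = 1.06702 × 2.64657 = 2.824.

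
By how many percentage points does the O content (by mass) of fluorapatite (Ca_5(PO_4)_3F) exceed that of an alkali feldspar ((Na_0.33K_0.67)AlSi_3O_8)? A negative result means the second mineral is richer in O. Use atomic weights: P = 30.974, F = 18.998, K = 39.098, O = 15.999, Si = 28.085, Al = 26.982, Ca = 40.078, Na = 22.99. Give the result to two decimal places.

First mineral: 191.988 g O in 504.298 g formula = 38.07 wt% O.
Second mineral: 127.992 g O in 273.011 g formula = 46.88 wt% O.
38.07% − 46.88% gives a difference of -8.81 percentage points.

-8.81 percentage points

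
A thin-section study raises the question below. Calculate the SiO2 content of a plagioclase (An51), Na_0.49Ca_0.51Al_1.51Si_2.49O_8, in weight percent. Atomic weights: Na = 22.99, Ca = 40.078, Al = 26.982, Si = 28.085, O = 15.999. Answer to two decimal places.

Molar mass of Na_0.49Ca_0.51Al_1.51Si_2.49O_8 = 0.49*22.99 + 0.51*40.078 + 1.51*26.982 + 2.49*28.085 + 8*15.999 = 270.371 g/mol.
Each formula unit contains 2.49 Si, equivalent to 2.49/1 = 2.4900 mol SiO2.
M(SiO2) = 1×28.085 + 2×15.999 = 60.083 g/mol.
Mass of SiO2 per formula unit = 2.4900 × 60.083 = 149.607 g.
SiO2 wt% = 149.607 / 270.371 × 100 = 55.33%.

55.33 wt%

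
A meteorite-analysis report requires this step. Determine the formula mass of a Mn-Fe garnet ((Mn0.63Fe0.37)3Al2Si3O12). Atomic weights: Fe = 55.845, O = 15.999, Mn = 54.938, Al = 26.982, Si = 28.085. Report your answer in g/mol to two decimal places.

496.03 g/mol

M = 1.89×54.938 + 1.11×55.845 + 2×26.982 + 3×28.085 + 12×15.999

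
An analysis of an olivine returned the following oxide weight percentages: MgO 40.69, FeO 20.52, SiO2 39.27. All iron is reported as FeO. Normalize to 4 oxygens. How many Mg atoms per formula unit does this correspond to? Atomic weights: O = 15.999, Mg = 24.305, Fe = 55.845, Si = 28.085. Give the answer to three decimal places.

40.69 wt% MgO ÷ 40.304 g/mol = 1.00958 mol, giving 1.00958 Mg and 1.00958 O.
20.52 wt% FeO ÷ 71.844 g/mol = 0.28562 mol, giving 0.28562 Fe and 0.28562 O.
39.27 wt% SiO2 ÷ 60.083 g/mol = 0.65360 mol, giving 0.65360 Si and 1.30720 O.
Oxygen sums to 2.60240; scaling by 4/2.60240 = 1.53704 puts the formula on 4 O.
Mg: 1.00958 × 1.53704 = 1.552 atoms per formula unit.

1.552 Mg apfu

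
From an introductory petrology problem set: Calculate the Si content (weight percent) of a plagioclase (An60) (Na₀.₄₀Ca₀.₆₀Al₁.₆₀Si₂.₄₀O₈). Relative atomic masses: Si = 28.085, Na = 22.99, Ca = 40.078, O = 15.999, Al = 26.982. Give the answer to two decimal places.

Molar mass of Na₀.₄₀Ca₀.₆₀Al₁.₆₀Si₂.₄₀O₈: 0.40×22.99 + 0.60×40.078 + 1.60×26.982 + 2.40×28.085 + 8×15.999 = 271.810 g/mol.
Mass of Si per formula unit: 2.40 × 28.085 = 67.404 g.
Weight fraction Si = 67.404 / 271.810 = 0.2480.

24.80 weight percent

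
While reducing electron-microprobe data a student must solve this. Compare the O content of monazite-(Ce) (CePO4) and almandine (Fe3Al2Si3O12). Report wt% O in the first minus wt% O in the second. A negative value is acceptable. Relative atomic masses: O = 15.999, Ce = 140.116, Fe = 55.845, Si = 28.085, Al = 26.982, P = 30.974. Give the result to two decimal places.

-11.35 percentage points

First mineral: 63.996 g O in 235.086 g formula = 27.22 wt% O.
Second mineral: 191.988 g O in 497.742 g formula = 38.57 wt% O.
27.22% − 38.57% gives a difference of -11.35 percentage points.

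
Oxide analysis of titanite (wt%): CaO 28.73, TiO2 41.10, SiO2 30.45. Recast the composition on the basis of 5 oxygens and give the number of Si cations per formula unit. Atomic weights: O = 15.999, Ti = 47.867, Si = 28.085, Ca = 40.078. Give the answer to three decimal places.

0.992 Si apfu

28.73 wt% CaO ÷ 56.077 g/mol = 0.51233 mol, giving 0.51233 Ca and 0.51233 O.
41.10 wt% TiO2 ÷ 79.865 g/mol = 0.51462 mol, giving 0.51462 Ti and 1.02924 O.
30.45 wt% SiO2 ÷ 60.083 g/mol = 0.50680 mol, giving 0.50680 Si and 1.01360 O.
Oxygen sums to 2.55517; scaling by 5/2.55517 = 1.95682 puts the formula on 5 O.
Si: 0.50680 × 1.95682 = 0.992 atoms per formula unit.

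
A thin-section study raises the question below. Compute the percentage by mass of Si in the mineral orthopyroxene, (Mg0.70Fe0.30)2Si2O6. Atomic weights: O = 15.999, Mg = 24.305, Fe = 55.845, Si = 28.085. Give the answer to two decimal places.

Molar mass of (Mg0.70Fe0.30)2Si2O6: 1.40×24.305 + 0.60×55.845 + 2×28.085 + 6×15.999 = 219.698 g/mol.
Mass of Si per formula unit: 2 × 28.085 = 56.170 g.
Weight fraction Si = 56.170 / 219.698 = 0.2557.

25.57 mass %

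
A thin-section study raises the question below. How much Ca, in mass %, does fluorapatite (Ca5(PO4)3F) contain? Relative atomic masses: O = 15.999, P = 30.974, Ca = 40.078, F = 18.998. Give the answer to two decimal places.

Molar mass of Ca5(PO4)3F: 5·40.078 + 3·30.974 + 12·15.999 + 1·18.998 = 504.298 g/mol.
Mass of Ca per formula unit: 5 × 40.078 = 200.390 g.
Weight fraction Ca = 200.390 / 504.298 = 0.3974.

39.74 mass %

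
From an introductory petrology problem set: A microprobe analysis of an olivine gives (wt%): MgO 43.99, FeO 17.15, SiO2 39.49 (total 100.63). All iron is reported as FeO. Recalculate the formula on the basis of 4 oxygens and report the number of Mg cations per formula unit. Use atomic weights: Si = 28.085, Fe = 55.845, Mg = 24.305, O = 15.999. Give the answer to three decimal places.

1.651 Mg apfu

43.99 wt% MgO ÷ 40.304 g/mol = 1.09145 mol, giving 1.09145 Mg and 1.09145 O.
17.15 wt% FeO ÷ 71.844 g/mol = 0.23871 mol, giving 0.23871 Fe and 0.23871 O.
39.49 wt% SiO2 ÷ 60.083 g/mol = 0.65726 mol, giving 0.65726 Si and 1.31452 O.
Oxygen sums to 2.64468; scaling by 4/2.64468 = 1.51247 puts the formula on 4 O.
Mg: 1.09145 × 1.51247 = 1.651 atoms per formula unit.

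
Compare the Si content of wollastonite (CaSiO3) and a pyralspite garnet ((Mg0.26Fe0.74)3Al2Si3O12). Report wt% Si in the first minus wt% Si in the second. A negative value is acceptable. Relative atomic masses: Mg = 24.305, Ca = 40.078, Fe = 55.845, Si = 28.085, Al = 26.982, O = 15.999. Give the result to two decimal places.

Si in CaSiO3: molar mass 116.160 g/mol; 1×28.085 = 28.085 g → 24.18 wt%.
Si in (Mg0.26Fe0.74)3Al2Si3O12: molar mass 473.141 g/mol; 3×28.085 = 84.255 g → 17.81 wt%.
Difference = 24.18 − 17.81 = 6.37 percentage points.

6.37 percentage points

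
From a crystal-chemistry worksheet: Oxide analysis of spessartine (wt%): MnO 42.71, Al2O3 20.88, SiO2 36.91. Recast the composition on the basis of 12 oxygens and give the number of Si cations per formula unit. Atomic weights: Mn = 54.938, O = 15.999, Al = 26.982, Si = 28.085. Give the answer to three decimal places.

3.015 Si apfu

42.71 wt% MnO ÷ 70.937 g/mol = 0.60208 mol, giving 0.60208 Mn and 0.60208 O.
20.88 wt% Al2O3 ÷ 101.961 g/mol = 0.20478 mol, giving 0.40956 Al and 0.61434 O.
36.91 wt% SiO2 ÷ 60.083 g/mol = 0.61432 mol, giving 0.61432 Si and 1.22864 O.
Oxygen sums to 2.44506; scaling by 12/2.44506 = 4.90786 puts the formula on 12 O.
Si: 0.61432 × 4.90786 = 3.015 atoms per formula unit.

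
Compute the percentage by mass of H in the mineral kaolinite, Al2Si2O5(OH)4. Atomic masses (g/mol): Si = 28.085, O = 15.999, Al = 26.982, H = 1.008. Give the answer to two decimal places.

M(Al2Si2O5(OH)4) = 258.157 g/mol.
H contributes 4 × 1.008 = 4.032 g per mole.
4.032/258.157 = 0.0156 → 1.56%.

1.56 weight percent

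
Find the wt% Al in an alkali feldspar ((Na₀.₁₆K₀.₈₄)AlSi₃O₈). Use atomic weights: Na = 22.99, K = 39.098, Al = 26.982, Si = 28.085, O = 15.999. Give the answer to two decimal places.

9.78 weight percent

Formula mass = 0.16·22.99 + 0.84·39.098 + 1·26.982 + 3·28.085 + 8·15.999 = 275.750 g/mol, of which 26.982 g is Al.
So Al makes up 26.982/275.750 = 0.0978 of the mass, i.e. 9.78%.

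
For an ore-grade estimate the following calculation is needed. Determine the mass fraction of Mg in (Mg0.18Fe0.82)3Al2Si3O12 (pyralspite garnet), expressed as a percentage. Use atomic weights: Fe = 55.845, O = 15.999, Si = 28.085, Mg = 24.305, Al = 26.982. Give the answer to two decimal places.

2.73 wt%

M((Mg0.18Fe0.82)3Al2Si3O12) = 480.710 g/mol.
Mg contributes 0.54 × 24.305 = 13.125 g per mole.
13.125/480.710 = 0.0273 → 2.73%.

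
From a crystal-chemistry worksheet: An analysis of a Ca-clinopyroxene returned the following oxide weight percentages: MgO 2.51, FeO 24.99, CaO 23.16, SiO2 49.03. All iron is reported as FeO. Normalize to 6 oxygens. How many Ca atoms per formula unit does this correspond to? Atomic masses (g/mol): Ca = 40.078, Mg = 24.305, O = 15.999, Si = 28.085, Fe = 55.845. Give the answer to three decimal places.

1.009 Ca apfu

2.51 wt% MgO ÷ 40.304 g/mol = 0.06228 mol, giving 0.06228 Mg and 0.06228 O.
24.99 wt% FeO ÷ 71.844 g/mol = 0.34784 mol, giving 0.34784 Fe and 0.34784 O.
23.16 wt% CaO ÷ 56.077 g/mol = 0.41300 mol, giving 0.41300 Ca and 0.41300 O.
49.03 wt% SiO2 ÷ 60.083 g/mol = 0.81604 mol, giving 0.81604 Si and 1.63208 O.
Oxygen sums to 2.45520; scaling by 6/2.45520 = 2.44379 puts the formula on 6 O.
Ca: 0.41300 × 2.44379 = 1.009 atoms per formula unit.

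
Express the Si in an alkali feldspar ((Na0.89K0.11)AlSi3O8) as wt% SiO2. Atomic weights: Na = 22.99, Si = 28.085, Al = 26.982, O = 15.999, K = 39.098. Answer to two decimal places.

M((Na0.89K0.11)AlSi3O8) = 263.991 g/mol; M(SiO2) = 60.083 g/mol.
Moles SiO2 per formula unit = 3 Si ÷ 1 = 3.0000.
SiO2 fraction = (3.0000 × 60.083) / 263.991 = 180.249/263.991 = 0.6828.

68.28 wt%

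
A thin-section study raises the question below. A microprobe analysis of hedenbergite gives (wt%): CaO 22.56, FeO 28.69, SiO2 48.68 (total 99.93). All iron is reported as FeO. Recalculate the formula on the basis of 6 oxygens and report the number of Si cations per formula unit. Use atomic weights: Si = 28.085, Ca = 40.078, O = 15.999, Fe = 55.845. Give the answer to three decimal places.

2.007 Si apfu

CaO (M=56.077): mol = 0.40230; Ca = 0.40230, O = 0.40230.
FeO (M=71.844): mol = 0.39934; Fe = 0.39934, O = 0.39934.
SiO2 (M=60.083): mol = 0.81021; Si = 0.81021, O = 1.62042.
ΣO = 2.42206; factor = 6/ΣO = 2.47723.
Si apfu = 0.81021 × 2.47723 = 2.007.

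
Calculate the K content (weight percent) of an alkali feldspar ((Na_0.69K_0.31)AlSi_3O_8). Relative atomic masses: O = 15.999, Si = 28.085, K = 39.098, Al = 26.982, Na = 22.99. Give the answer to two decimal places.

Molar mass of (Na_0.69K_0.31)AlSi_3O_8: 0.69*22.99 + 0.31*39.098 + 1*26.982 + 3*28.085 + 8*15.999 = 267.212 g/mol.
Mass of K per formula unit: 0.31 × 39.098 = 12.120 g.
Weight fraction K = 12.120 / 267.212 = 0.0454.

4.54 weight percent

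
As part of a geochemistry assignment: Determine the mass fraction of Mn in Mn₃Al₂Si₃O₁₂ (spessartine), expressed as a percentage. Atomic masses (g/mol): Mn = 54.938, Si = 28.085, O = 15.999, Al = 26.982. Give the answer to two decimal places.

33.29 mass %

Molar mass of Mn₃Al₂Si₃O₁₂: 3·54.938 + 2·26.982 + 3·28.085 + 12·15.999 = 495.021 g/mol.
Mass of Mn per formula unit: 3 × 54.938 = 164.814 g.
Weight fraction Mn = 164.814 / 495.021 = 0.3329.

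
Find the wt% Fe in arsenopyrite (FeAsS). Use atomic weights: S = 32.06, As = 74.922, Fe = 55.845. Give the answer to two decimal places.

34.30 mass %

Molar mass of FeAsS: 1·55.845 + 1·74.922 + 1·32.06 = 162.827 g/mol.
Mass of Fe per formula unit: 1 × 55.845 = 55.845 g.
Weight fraction Fe = 55.845 / 162.827 = 0.3430.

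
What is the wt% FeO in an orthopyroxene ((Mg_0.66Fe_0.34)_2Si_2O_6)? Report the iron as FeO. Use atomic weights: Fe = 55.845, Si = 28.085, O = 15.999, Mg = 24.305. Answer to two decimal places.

Molar mass of (Mg_0.66Fe_0.34)_2Si_2O_6 = 1.32*24.305 + 0.68*55.845 + 2*28.085 + 6*15.999 = 222.221 g/mol.
Each formula unit contains 0.68 Fe, equivalent to 0.68/1 = 0.6800 mol FeO.
M(FeO) = 1×55.845 + 1×15.999 = 71.844 g/mol.
Mass of FeO per formula unit = 0.6800 × 71.844 = 48.854 g.
FeO wt% = 48.854 / 222.221 × 100 = 21.98%.

21.98 wt%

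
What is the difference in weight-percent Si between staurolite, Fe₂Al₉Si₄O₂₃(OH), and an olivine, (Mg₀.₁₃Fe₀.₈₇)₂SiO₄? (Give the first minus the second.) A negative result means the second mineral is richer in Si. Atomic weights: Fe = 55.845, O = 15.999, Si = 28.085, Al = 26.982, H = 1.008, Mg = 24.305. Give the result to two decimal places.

-1.17 percentage points

M(Fe₂Al₉Si₄O₂₃(OH)) = 851.852 g/mol, so wt% Si = 112.340/851.852 × 100 = 13.19%.
M((Mg₀.₁₃Fe₀.₈₇)₂SiO₄) = 195.571 g/mol, so wt% Si = 28.085/195.571 × 100 = 14.36%.
13.19 − 14.36 = -1.17 pp.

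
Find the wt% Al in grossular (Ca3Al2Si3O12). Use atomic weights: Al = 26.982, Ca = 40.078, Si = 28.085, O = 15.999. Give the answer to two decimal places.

M(Ca3Al2Si3O12) = 450.441 g/mol.
Al contributes 2 × 26.982 = 53.964 g per mole.
53.964/450.441 = 0.1198 → 11.98%.

11.98 weight percent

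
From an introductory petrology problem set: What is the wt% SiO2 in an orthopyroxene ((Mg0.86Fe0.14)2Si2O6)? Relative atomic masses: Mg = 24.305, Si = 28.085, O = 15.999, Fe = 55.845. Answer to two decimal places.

57.33 wt%

Molar mass of (Mg0.86Fe0.14)2Si2O6 = 1.72×24.305 + 0.28×55.845 + 2×28.085 + 6×15.999 = 209.605 g/mol.
Each formula unit contains 2 Si, equivalent to 2/1 = 2.0000 mol SiO2.
M(SiO2) = 1×28.085 + 2×15.999 = 60.083 g/mol.
Mass of SiO2 per formula unit = 2.0000 × 60.083 = 120.166 g.
SiO2 wt% = 120.166 / 209.605 × 100 = 57.33%.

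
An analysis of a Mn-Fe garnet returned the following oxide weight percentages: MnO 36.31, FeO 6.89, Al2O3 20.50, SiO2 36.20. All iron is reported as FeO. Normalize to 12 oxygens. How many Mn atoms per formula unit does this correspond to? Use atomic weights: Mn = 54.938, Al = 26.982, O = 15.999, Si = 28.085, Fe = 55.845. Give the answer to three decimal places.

2.542 Mn apfu

36.31 wt% MnO ÷ 70.937 g/mol = 0.51186 mol, giving 0.51186 Mn and 0.51186 O.
6.89 wt% FeO ÷ 71.844 g/mol = 0.09590 mol, giving 0.09590 Fe and 0.09590 O.
20.50 wt% Al2O3 ÷ 101.961 g/mol = 0.20106 mol, giving 0.40212 Al and 0.60318 O.
36.20 wt% SiO2 ÷ 60.083 g/mol = 0.60250 mol, giving 0.60250 Si and 1.20500 O.
Oxygen sums to 2.41594; scaling by 12/2.41594 = 4.96701 puts the formula on 12 O.
Mn: 0.51186 × 4.96701 = 2.542 atoms per formula unit.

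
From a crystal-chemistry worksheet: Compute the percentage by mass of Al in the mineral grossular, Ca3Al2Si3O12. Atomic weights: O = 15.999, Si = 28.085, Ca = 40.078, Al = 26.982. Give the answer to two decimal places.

Formula mass = 3*40.078 + 2*26.982 + 3*28.085 + 12*15.999 = 450.441 g/mol, of which 53.964 g is Al.
So Al makes up 53.964/450.441 = 0.1198 of the mass, i.e. 11.98%.

11.98 wt%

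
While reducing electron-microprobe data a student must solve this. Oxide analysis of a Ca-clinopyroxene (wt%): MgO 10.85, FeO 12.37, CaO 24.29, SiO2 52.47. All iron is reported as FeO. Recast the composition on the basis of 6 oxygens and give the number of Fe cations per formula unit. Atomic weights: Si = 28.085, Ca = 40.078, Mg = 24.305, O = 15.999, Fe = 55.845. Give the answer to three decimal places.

MgO (M=40.304): mol = 0.26920; Mg = 0.26920, O = 0.26920.
FeO (M=71.844): mol = 0.17218; Fe = 0.17218, O = 0.17218.
CaO (M=56.077): mol = 0.43315; Ca = 0.43315, O = 0.43315.
SiO2 (M=60.083): mol = 0.87329; Si = 0.87329, O = 1.74658.
ΣO = 2.62111; factor = 6/ΣO = 2.28911.
Fe apfu = 0.17218 × 2.28911 = 0.394.

0.394 Fe apfu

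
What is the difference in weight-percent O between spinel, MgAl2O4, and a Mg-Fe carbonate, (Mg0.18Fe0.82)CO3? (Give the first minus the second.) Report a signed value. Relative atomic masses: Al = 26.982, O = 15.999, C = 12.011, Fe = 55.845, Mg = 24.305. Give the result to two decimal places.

1.42 percentage points

First mineral: 63.996 g O in 142.265 g formula = 44.98 wt% O.
Second mineral: 47.997 g O in 110.176 g formula = 43.56 wt% O.
44.98% − 43.56% gives a difference of 1.42 percentage points.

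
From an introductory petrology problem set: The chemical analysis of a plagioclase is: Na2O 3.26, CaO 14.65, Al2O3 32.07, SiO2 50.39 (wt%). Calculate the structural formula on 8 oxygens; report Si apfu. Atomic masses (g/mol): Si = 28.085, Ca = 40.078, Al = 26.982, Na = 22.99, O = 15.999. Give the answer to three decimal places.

Na2O: 3.26/61.979 = 0.05260 mol → 0.10520 mol Na, 0.05260 mol O.
CaO: 14.65/56.077 = 0.26125 mol → 0.26125 mol Ca, 0.26125 mol O.
Al2O3: 32.07/101.961 = 0.31453 mol → 0.62906 mol Al, 0.94359 mol O.
SiO2: 50.39/60.083 = 0.83867 mol → 0.83867 mol Si, 1.67734 mol O.
Total oxygen = 2.93478 mol. Normalization factor = 8/2.93478 = 2.72593.
Si per 8 O = 0.83867 × 2.72593 = 2.286.

2.286 Si apfu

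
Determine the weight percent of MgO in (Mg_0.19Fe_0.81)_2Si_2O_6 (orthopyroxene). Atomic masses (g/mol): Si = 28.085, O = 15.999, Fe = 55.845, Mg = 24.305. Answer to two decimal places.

6.08 wt%

Molar mass of (Mg_0.19Fe_0.81)_2Si_2O_6 = 0.38*24.305 + 1.62*55.845 + 2*28.085 + 6*15.999 = 251.869 g/mol.
Each formula unit contains 0.38 Mg, equivalent to 0.38/1 = 0.3800 mol MgO.
M(MgO) = 1×24.305 + 1×15.999 = 40.304 g/mol.
Mass of MgO per formula unit = 0.3800 × 40.304 = 15.316 g.
MgO wt% = 15.316 / 251.869 × 100 = 6.08%.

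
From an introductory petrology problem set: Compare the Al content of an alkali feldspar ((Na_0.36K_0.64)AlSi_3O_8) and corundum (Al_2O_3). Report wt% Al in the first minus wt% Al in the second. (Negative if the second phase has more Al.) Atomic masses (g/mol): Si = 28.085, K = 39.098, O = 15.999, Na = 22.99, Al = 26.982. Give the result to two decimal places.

M((Na_0.36K_0.64)AlSi_3O_8) = 272.528 g/mol, so wt% Al = 26.982/272.528 × 100 = 9.90%.
M(Al_2O_3) = 101.961 g/mol, so wt% Al = 53.964/101.961 × 100 = 52.93%.
9.90 − 52.93 = -43.03 pp.

-43.03 percentage points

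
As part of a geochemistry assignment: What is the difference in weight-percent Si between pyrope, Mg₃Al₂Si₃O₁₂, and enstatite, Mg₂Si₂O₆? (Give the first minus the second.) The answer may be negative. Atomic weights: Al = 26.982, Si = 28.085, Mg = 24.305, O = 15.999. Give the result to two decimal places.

-7.08 percentage points

First mineral: 84.255 g Si in 403.122 g formula = 20.90 wt% Si.
Second mineral: 56.170 g Si in 200.774 g formula = 27.98 wt% Si.
20.90% − 27.98% gives a difference of -7.08 percentage points.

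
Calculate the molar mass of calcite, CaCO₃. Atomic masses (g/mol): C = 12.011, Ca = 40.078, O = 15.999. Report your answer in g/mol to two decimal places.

100.09 g/mol

The formula mass is the sum 1·40.078 + 1·12.011 + 3·15.999.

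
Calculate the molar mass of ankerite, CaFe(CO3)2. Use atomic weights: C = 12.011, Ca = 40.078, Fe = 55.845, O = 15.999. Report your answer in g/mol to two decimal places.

Ca: 1 × 40.078 = 40.0780
Fe: 1 × 55.845 = 55.8450
C: 2 × 12.011 = 24.0220
O: 6 × 15.999 = 95.9940
Summing the contributions gives the formula mass.

215.94 g/mol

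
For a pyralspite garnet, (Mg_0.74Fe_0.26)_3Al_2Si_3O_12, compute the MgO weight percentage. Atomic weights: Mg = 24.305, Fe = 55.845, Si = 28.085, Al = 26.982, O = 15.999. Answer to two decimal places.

20.92 wt%

Molar mass of (Mg_0.74Fe_0.26)_3Al_2Si_3O_12 = 2.22·24.305 + 0.78·55.845 + 2·26.982 + 3·28.085 + 12·15.999 = 427.723 g/mol.
Each formula unit contains 2.22 Mg, equivalent to 2.22/1 = 2.2200 mol MgO.
M(MgO) = 1×24.305 + 1×15.999 = 40.304 g/mol.
Mass of MgO per formula unit = 2.2200 × 40.304 = 89.475 g.
MgO wt% = 89.475 / 427.723 × 100 = 20.92%.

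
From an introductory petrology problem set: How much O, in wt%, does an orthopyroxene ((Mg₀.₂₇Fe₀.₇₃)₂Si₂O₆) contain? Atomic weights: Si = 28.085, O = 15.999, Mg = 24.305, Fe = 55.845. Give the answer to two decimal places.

M((Mg₀.₂₇Fe₀.₇₃)₂Si₂O₆) = 246.822 g/mol.
O contributes 6 × 15.999 = 95.994 g per mole.
95.994/246.822 = 0.3889 → 38.89%.

38.89 wt%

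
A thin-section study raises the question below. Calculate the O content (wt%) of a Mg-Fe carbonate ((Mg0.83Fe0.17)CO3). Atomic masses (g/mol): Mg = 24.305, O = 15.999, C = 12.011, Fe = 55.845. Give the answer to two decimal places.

M((Mg0.83Fe0.17)CO3) = 89.675 g/mol.
O contributes 3 × 15.999 = 47.997 g per mole.
47.997/89.675 = 0.5352 → 53.52%.

53.52 wt%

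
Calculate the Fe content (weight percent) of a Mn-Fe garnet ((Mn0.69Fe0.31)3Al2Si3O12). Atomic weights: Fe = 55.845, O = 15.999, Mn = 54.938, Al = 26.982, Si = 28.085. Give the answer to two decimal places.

M((Mn0.69Fe0.31)3Al2Si3O12) = 495.865 g/mol.
Fe contributes 0.93 × 55.845 = 51.936 g per mole.
51.936/495.865 = 0.1047 → 10.47%.

10.47 weight percent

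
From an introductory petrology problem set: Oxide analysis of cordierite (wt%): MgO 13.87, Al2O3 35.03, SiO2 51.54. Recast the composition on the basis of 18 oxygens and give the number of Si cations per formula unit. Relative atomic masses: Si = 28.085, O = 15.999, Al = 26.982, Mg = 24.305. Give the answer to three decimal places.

4.996 Si apfu

13.87 wt% MgO ÷ 40.304 g/mol = 0.34413 mol, giving 0.34413 Mg and 0.34413 O.
35.03 wt% Al2O3 ÷ 101.961 g/mol = 0.34356 mol, giving 0.68712 Al and 1.03068 O.
51.54 wt% SiO2 ÷ 60.083 g/mol = 0.85781 mol, giving 0.85781 Si and 1.71562 O.
Oxygen sums to 3.09043; scaling by 18/3.09043 = 5.82443 puts the formula on 18 O.
Si: 0.85781 × 5.82443 = 4.996 atoms per formula unit.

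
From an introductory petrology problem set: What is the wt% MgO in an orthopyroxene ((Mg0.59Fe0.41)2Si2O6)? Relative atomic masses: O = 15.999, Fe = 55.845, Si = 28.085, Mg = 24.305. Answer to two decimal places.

Formula mass = 226.637 g/mol.
1.18 Mg → 1.1800 mol MgO per formula unit; M(MgO) = 40.304, so MgO mass = 47.559 g.
47.559/226.637 × 100 = 20.98 wt%.

20.98 wt%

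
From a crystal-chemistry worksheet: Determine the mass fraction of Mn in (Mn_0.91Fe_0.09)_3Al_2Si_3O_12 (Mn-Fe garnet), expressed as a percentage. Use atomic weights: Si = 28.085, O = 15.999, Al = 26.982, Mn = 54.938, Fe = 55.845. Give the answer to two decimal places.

30.28 weight percent

Molar mass of (Mn_0.91Fe_0.09)_3Al_2Si_3O_12: 2.73*54.938 + 0.27*55.845 + 2*26.982 + 3*28.085 + 12*15.999 = 495.266 g/mol.
Mass of Mn per formula unit: 2.73 × 54.938 = 149.981 g.
Weight fraction Mn = 149.981 / 495.266 = 0.3028.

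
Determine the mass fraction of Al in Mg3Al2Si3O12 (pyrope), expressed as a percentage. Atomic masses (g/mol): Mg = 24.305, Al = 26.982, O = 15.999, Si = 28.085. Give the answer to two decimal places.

13.39 weight percent

Formula mass = 3×24.305 + 2×26.982 + 3×28.085 + 12×15.999 = 403.122 g/mol, of which 53.964 g is Al.
So Al makes up 53.964/403.122 = 0.1339 of the mass, i.e. 13.39%.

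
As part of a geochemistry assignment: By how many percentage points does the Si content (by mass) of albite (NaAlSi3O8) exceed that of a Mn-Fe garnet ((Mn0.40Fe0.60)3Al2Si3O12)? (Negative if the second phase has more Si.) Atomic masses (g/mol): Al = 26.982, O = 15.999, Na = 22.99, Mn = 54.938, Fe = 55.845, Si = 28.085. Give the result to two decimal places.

Si in NaAlSi3O8: molar mass 262.219 g/mol; 3×28.085 = 84.255 g → 32.13 wt%.
Si in (Mn0.40Fe0.60)3Al2Si3O12: molar mass 496.654 g/mol; 3×28.085 = 84.255 g → 16.96 wt%.
Difference = 32.13 − 16.96 = 15.17 percentage points.

15.17 percentage points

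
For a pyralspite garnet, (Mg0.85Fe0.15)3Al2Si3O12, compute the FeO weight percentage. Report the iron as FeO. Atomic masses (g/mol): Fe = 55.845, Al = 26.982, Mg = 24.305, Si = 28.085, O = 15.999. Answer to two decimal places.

Formula mass = 417.315 g/mol.
0.45 Fe → 0.4500 mol FeO per formula unit; M(FeO) = 71.844, so FeO mass = 32.330 g.
32.330/417.315 × 100 = 7.75 wt%.

7.75 wt%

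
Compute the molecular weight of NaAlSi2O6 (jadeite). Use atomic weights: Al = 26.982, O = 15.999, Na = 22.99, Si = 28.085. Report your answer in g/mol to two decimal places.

202.14 g/mol

The formula mass is the sum 1×22.99 + 1×26.982 + 2×28.085 + 6×15.999.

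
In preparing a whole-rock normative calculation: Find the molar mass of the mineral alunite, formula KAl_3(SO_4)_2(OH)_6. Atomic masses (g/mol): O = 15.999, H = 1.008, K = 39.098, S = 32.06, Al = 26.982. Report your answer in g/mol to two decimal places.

414.20 g/mol

M = 1×39.098 + 3×26.982 + 2×32.06 + 14×15.999 + 6×1.008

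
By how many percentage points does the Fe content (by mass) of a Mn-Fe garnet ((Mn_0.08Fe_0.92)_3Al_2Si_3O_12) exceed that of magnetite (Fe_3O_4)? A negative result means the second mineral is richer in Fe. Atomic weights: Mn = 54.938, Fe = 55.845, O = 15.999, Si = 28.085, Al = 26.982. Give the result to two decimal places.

-41.38 percentage points

Fe in (Mn_0.08Fe_0.92)_3Al_2Si_3O_12: molar mass 497.524 g/mol; 2.76×55.845 = 154.132 g → 30.98 wt%.
Fe in Fe_3O_4: molar mass 231.531 g/mol; 3×55.845 = 167.535 g → 72.36 wt%.
Difference = 30.98 − 72.36 = -41.38 percentage points.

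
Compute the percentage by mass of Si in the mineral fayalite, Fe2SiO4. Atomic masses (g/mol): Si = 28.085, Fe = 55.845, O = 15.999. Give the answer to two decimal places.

Molar mass of Fe2SiO4: 2*55.845 + 1*28.085 + 4*15.999 = 203.771 g/mol.
Mass of Si per formula unit: 1 × 28.085 = 28.085 g.
Weight fraction Si = 28.085 / 203.771 = 0.1378.

13.78 wt%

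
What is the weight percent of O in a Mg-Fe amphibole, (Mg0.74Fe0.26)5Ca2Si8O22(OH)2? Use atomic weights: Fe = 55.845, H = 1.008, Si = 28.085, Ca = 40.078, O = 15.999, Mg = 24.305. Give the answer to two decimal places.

Formula mass = 3.70*24.305 + 1.30*55.845 + 2*40.078 + 8*28.085 + 24*15.999 + 2*1.008 = 853.355 g/mol, of which 383.976 g is O.
So O makes up 383.976/853.355 = 0.4500 of the mass, i.e. 45.00%.

45.00 wt%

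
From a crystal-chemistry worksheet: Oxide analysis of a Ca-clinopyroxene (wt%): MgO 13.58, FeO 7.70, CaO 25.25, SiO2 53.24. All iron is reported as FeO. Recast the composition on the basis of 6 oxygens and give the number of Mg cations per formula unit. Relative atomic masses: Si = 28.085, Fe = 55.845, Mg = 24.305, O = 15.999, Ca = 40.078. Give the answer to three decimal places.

13.58 wt% MgO ÷ 40.304 g/mol = 0.33694 mol, giving 0.33694 Mg and 0.33694 O.
7.70 wt% FeO ÷ 71.844 g/mol = 0.10718 mol, giving 0.10718 Fe and 0.10718 O.
25.25 wt% CaO ÷ 56.077 g/mol = 0.45027 mol, giving 0.45027 Ca and 0.45027 O.
53.24 wt% SiO2 ÷ 60.083 g/mol = 0.88611 mol, giving 0.88611 Si and 1.77222 O.
Oxygen sums to 2.66661; scaling by 6/2.66661 = 2.25005 puts the formula on 6 O.
Mg: 0.33694 × 2.25005 = 0.758 atoms per formula unit.

0.758 Mg apfu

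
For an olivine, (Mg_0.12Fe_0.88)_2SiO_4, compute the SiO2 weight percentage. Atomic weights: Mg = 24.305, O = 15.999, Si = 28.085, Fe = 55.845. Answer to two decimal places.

Formula mass = 196.201 g/mol.
1 Si → 1.0000 mol SiO2 per formula unit; M(SiO2) = 60.083, so SiO2 mass = 60.083 g.
60.083/196.201 × 100 = 30.62 wt%.

30.62 wt%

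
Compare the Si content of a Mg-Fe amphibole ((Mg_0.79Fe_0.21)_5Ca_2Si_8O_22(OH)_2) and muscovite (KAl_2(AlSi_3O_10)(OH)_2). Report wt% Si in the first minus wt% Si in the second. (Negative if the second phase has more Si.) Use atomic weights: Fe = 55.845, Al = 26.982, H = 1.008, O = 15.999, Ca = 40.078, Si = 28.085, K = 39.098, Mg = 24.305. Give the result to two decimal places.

5.42 percentage points

First mineral: 224.680 g Si in 845.470 g formula = 26.57 wt% Si.
Second mineral: 84.255 g Si in 398.303 g formula = 21.15 wt% Si.
26.57% − 21.15% gives a difference of 5.42 percentage points.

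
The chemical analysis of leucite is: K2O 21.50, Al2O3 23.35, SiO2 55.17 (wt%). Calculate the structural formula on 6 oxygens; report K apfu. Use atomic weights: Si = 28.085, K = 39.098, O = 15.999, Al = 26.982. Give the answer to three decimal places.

K2O: 21.50/94.195 = 0.22825 mol → 0.45650 mol K, 0.22825 mol O.
Al2O3: 23.35/101.961 = 0.22901 mol → 0.45802 mol Al, 0.68703 mol O.
SiO2: 55.17/60.083 = 0.91823 mol → 0.91823 mol Si, 1.83646 mol O.
Total oxygen = 2.75174 mol. Normalization factor = 6/2.75174 = 2.18044.
K per 6 O = 0.45650 × 2.18044 = 0.995.

0.995 K apfu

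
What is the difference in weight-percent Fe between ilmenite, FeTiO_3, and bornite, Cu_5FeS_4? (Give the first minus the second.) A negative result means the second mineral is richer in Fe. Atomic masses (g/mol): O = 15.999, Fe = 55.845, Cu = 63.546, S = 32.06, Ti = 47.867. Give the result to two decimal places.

Fe in FeTiO_3: molar mass 151.709 g/mol; 1×55.845 = 55.845 g → 36.81 wt%.
Fe in Cu_5FeS_4: molar mass 501.815 g/mol; 1×55.845 = 55.845 g → 11.13 wt%.
Difference = 36.81 − 11.13 = 25.68 percentage points.

25.68 percentage points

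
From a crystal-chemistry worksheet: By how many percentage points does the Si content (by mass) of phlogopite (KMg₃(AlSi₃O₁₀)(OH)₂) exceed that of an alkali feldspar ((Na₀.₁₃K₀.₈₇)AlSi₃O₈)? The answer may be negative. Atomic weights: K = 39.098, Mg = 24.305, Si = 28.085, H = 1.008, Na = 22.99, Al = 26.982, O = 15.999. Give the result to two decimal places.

-10.31 percentage points

M(KMg₃(AlSi₃O₁₀)(OH)₂) = 417.254 g/mol, so wt% Si = 84.255/417.254 × 100 = 20.19%.
M((Na₀.₁₃K₀.₈₇)AlSi₃O₈) = 276.233 g/mol, so wt% Si = 84.255/276.233 × 100 = 30.50%.
20.19 − 30.50 = -10.31 pp.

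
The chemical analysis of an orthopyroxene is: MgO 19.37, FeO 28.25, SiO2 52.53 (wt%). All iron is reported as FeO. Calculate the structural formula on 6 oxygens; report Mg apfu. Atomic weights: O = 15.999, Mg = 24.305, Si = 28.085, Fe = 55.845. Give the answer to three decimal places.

1.100 Mg apfu

MgO: 19.37/40.304 = 0.48060 mol → 0.48060 mol Mg, 0.48060 mol O.
FeO: 28.25/71.844 = 0.39321 mol → 0.39321 mol Fe, 0.39321 mol O.
SiO2: 52.53/60.083 = 0.87429 mol → 0.87429 mol Si, 1.74858 mol O.
Total oxygen = 2.62239 mol. Normalization factor = 6/2.62239 = 2.28799.
Mg per 6 O = 0.48060 × 2.28799 = 1.100.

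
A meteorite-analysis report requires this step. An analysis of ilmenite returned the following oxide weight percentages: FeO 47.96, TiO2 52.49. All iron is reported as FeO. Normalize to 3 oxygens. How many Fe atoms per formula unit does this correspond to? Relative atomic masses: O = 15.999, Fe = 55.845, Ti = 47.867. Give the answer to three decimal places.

1.010 Fe apfu

47.96 wt% FeO ÷ 71.844 g/mol = 0.66756 mol, giving 0.66756 Fe and 0.66756 O.
52.49 wt% TiO2 ÷ 79.865 g/mol = 0.65723 mol, giving 0.65723 Ti and 1.31446 O.
Oxygen sums to 1.98202; scaling by 3/1.98202 = 1.51361 puts the formula on 3 O.
Fe: 0.66756 × 1.51361 = 1.010 atoms per formula unit.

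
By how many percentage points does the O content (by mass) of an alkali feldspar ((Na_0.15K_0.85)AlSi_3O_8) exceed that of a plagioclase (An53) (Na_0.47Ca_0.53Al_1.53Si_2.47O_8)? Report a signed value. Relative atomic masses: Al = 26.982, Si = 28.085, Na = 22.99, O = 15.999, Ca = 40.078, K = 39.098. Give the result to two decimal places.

M((Na_0.15K_0.85)AlSi_3O_8) = 275.911 g/mol, so wt% O = 127.992/275.911 × 100 = 46.39%.
M(Na_0.47Ca_0.53Al_1.53Si_2.47O_8) = 270.691 g/mol, so wt% O = 127.992/270.691 × 100 = 47.28%.
46.39 − 47.28 = -0.89 pp.

-0.89 percentage points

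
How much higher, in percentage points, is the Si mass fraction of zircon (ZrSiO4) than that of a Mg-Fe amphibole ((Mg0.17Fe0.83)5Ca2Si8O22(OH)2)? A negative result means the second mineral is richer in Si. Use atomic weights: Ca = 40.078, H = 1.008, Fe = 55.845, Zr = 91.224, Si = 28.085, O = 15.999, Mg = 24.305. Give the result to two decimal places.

M(ZrSiO4) = 183.305 g/mol, so wt% Si = 28.085/183.305 × 100 = 15.32%.
M((Mg0.17Fe0.83)5Ca2Si8O22(OH)2) = 943.244 g/mol, so wt% Si = 224.680/943.244 × 100 = 23.82%.
15.32 − 23.82 = -8.50 pp.

-8.50 percentage points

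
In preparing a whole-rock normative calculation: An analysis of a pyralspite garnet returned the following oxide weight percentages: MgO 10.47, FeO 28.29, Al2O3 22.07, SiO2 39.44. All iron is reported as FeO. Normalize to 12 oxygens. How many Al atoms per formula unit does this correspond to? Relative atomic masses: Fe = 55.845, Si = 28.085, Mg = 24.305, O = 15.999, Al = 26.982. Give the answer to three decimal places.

1.986 Al apfu

MgO: 10.47/40.304 = 0.25978 mol → 0.25978 mol Mg, 0.25978 mol O.
FeO: 28.29/71.844 = 0.39377 mol → 0.39377 mol Fe, 0.39377 mol O.
Al2O3: 22.07/101.961 = 0.21646 mol → 0.43292 mol Al, 0.64938 mol O.
SiO2: 39.44/60.083 = 0.65643 mol → 0.65643 mol Si, 1.31286 mol O.
Total oxygen = 2.61579 mol. Normalization factor = 12/2.61579 = 4.58752.
Al per 12 O = 0.43292 × 4.58752 = 1.986.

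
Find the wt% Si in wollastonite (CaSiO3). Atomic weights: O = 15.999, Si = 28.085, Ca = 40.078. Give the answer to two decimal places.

24.18 weight percent

Molar mass of CaSiO3: 1*40.078 + 1*28.085 + 3*15.999 = 116.160 g/mol.
Mass of Si per formula unit: 1 × 28.085 = 28.085 g.
Weight fraction Si = 28.085 / 116.160 = 0.2418.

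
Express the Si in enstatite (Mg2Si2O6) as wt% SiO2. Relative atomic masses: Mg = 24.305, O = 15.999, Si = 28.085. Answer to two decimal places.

59.85 wt%

M(Mg2Si2O6) = 200.774 g/mol; M(SiO2) = 60.083 g/mol.
Moles SiO2 per formula unit = 2 Si ÷ 1 = 2.0000.
SiO2 fraction = (2.0000 × 60.083) / 200.774 = 120.166/200.774 = 0.5985.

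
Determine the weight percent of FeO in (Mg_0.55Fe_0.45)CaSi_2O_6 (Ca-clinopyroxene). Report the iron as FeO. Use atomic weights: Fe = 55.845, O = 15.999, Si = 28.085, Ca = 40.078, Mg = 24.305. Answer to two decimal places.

14.01 wt%

M((Mg_0.55Fe_0.45)CaSi_2O_6) = 230.740 g/mol; M(FeO) = 71.844 g/mol.
Moles FeO per formula unit = 0.45 Fe ÷ 1 = 0.4500.
FeO fraction = (0.4500 × 71.844) / 230.740 = 32.330/230.740 = 0.1401.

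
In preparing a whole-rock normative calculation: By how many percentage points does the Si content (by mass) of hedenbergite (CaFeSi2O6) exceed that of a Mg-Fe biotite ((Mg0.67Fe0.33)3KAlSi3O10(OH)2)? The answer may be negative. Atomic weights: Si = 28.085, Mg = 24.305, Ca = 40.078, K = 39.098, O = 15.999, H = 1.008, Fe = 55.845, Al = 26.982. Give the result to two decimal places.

First mineral: 56.170 g Si in 248.087 g formula = 22.64 wt% Si.
Second mineral: 84.255 g Si in 448.479 g formula = 18.79 wt% Si.
22.64% − 18.79% gives a difference of 3.85 percentage points.

3.85 percentage points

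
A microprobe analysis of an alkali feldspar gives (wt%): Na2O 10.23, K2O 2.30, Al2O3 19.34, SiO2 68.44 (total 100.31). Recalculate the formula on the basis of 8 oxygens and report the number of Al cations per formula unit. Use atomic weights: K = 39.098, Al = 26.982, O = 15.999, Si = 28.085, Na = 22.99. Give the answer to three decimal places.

10.23 wt% Na2O ÷ 61.979 g/mol = 0.16506 mol, giving 0.33012 Na and 0.16506 O.
2.30 wt% K2O ÷ 94.195 g/mol = 0.02442 mol, giving 0.04884 K and 0.02442 O.
19.34 wt% Al2O3 ÷ 101.961 g/mol = 0.18968 mol, giving 0.37936 Al and 0.56904 O.
68.44 wt% SiO2 ÷ 60.083 g/mol = 1.13909 mol, giving 1.13909 Si and 2.27818 O.
Oxygen sums to 3.03670; scaling by 8/3.03670 = 2.63444 puts the formula on 8 O.
Al: 0.37936 × 2.63444 = 0.999 atoms per formula unit.

0.999 Al apfu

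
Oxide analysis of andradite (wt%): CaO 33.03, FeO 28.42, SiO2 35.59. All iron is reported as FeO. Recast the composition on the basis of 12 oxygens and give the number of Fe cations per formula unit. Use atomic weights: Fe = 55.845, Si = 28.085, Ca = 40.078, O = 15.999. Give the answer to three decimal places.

2.188 Fe apfu

CaO (M=56.077): mol = 0.58901; Ca = 0.58901, O = 0.58901.
FeO (M=71.844): mol = 0.39558; Fe = 0.39558, O = 0.39558.
SiO2 (M=60.083): mol = 0.59235; Si = 0.59235, O = 1.18470.
ΣO = 2.16929; factor = 12/ΣO = 5.53176.
Fe apfu = 0.39558 × 5.53176 = 2.188.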